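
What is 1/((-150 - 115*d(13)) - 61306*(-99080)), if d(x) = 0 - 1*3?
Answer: 1/6054877880 ≈ 1.6516e-10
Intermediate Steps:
d(x) = -3 (d(x) = 0 - 3 = -3)
1/((-150 - 115*d(13)) - 61306*(-99080)) = 1/((-150 - 115*(-3)) - 61306*(-99080)) = -1/99080/((-150 + 345) - 61306) = -1/99080/(195 - 61306) = -1/99080/(-61111) = -1/61111*(-1/99080) = 1/6054877880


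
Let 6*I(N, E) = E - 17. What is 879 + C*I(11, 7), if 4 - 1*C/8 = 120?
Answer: 7277/3 ≈ 2425.7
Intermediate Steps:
I(N, E) = -17/6 + E/6 (I(N, E) = (E - 17)/6 = (-17 + E)/6 = -17/6 + E/6)
C = -928 (C = 32 - 8*120 = 32 - 960 = -928)
879 + C*I(11, 7) = 879 - 928*(-17/6 + (⅙)*7) = 879 - 928*(-17/6 + 7/6) = 879 - 928*(-5/3) = 879 + 4640/3 = 7277/3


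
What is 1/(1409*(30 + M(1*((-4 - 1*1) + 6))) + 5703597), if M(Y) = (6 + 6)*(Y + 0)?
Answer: 1/5762775 ≈ 1.7353e-7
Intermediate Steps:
M(Y) = 12*Y
1/(1409*(30 + M(1*((-4 - 1*1) + 6))) + 5703597) = 1/(1409*(30 + 12*(1*((-4 - 1*1) + 6))) + 5703597) = 1/(1409*(30 + 12*(1*((-4 - 1) + 6))) + 5703597) = 1/(1409*(30 + 12*(1*(-5 + 6))) + 5703597) = 1/(1409*(30 + 12*(1*1)) + 5703597) = 1/(1409*(30 + 12*1) + 5703597) = 1/(1409*(30 + 12) + 5703597) = 1/(1409*42 + 5703597) = 1/(59178 + 5703597) = 1/5762775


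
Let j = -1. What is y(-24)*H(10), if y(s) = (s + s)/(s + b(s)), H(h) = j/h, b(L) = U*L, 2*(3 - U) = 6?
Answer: -⅕ ≈ -0.20000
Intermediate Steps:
U = 0 (U = 3 - ½*6 = 3 - 3 = 0)
b(L) = 0 (b(L) = 0*L = 0)
H(h) = -1/h
y(s) = 2 (y(s) = (s + s)/(s + 0) = (2*s)/s = 2)
y(-24)*H(10) = 2*(-1/10) = 2*(-1*⅒) = 2*(-⅒) = -⅕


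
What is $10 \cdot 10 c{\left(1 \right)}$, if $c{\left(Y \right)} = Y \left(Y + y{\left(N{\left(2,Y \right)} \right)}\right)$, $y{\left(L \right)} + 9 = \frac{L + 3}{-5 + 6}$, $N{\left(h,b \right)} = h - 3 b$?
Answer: $-600$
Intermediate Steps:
$y{\left(L \right)} = -6 + L$ ($y{\left(L \right)} = -9 + \frac{L + 3}{-5 + 6} = -9 + \frac{3 + L}{1} = -9 + \left(3 + L\right) 1 = -9 + \left(3 + L\right) = -6 + L$)
$c{\left(Y \right)} = Y \left(-4 - 2 Y\right)$ ($c{\left(Y \right)} = Y \left(Y - \left(4 + 3 Y\right)\right) = Y \left(-4 - 2 Y\right)$)
$10 \cdot 10 c{\left(1 \right)} = 10 \cdot 10 \left(\left(-2\right) 1 \left(2 + 1\right)\right) = 100 \left(\left(-2\right) 1 \cdot 3\right) = 100 \left(-6\right) = -600$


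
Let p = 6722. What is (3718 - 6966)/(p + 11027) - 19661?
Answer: -348966337/17749 ≈ -19661.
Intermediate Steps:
(3718 - 6966)/(p + 11027) - 19661 = (3718 - 6966)/(6722 + 11027) - 19661 = -3248/17749 - 19661 = -348966337/17749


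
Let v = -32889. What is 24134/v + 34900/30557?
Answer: 410363462/1004989173 ≈ 0.40833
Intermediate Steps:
24134/v + 34900/30557 = 24134/(-32889) + 34900/30557 = 24134*(-1/32889) + 34900*(1/30557) = -24134/32889 + 34900/30557 = 410363462/1004989173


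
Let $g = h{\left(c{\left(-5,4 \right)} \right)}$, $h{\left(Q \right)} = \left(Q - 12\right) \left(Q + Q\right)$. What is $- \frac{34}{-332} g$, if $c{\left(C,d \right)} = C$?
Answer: $\frac{1445}{83} \approx 17.41$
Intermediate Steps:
$h{\left(Q \right)} = 2 Q \left(-12 + Q\right)$ ($h{\left(Q \right)} = \left(-12 + Q\right) 2 Q = 2 Q \left(-12 + Q\right)$)
$g = 170$ ($g = 2 \left(-5\right) \left(-12 - 5\right) = 2 \left(-5\right) \left(-17\right) = 170$)
$- \frac{34}{-332} g = - \frac{34}{-332} \cdot 170 = \left(-34\right) \left(- \frac{1}{332}\right) 170 = \frac{17}{166} \cdot 170 = \frac{1445}{83}$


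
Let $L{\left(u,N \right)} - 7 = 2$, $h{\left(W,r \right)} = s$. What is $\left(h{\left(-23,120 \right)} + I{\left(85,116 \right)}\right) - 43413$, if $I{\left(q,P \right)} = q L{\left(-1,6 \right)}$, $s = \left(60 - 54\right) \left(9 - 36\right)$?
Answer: $-42810$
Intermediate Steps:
$s = -162$ ($s = 6 \left(-27\right) = -162$)
$h{\left(W,r \right)} = -162$
$L{\left(u,N \right)} = 9$ ($L{\left(u,N \right)} = 7 + 2 = 9$)
$I{\left(q,P \right)} = 9 q$ ($I{\left(q,P \right)} = q 9 = 9 q$)
$\left(h{\left(-23,120 \right)} + I{\left(85,116 \right)}\right) - 43413 = \left(-162 + 9 \cdot 85\right) - 43413 = \left(-162 + 765\right) - 43413 = 603 - 43413 = -42810$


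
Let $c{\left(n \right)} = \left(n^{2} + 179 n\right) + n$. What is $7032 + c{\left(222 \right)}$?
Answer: $96276$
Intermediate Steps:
$c{\left(n \right)} = n^{2} + 180 n$
$7032 + c{\left(222 \right)} = 7032 + 222 \left(180 + 222\right) = 7032 + 222 \cdot 402 = 7032 + 89244 = 96276$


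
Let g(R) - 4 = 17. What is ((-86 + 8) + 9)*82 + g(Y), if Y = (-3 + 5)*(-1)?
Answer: -5637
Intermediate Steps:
Y = -2 (Y = 2*(-1) = -2)
g(R) = 21 (g(R) = 4 + 17 = 21)
((-86 + 8) + 9)*82 + g(Y) = ((-86 + 8) + 9)*82 + 21 = (-78 + 9)*82 + 21 = -69*82 + 21 = -5658 + 21 = -5637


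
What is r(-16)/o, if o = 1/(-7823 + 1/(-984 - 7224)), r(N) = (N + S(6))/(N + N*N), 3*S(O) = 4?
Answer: 141264607/295488 ≈ 478.07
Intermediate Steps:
S(O) = 4/3 (S(O) = (⅓)*4 = 4/3)
r(N) = (4/3 + N)/(N + N²) (r(N) = (N + 4/3)/(N + N*N) = (4/3 + N)/(N + N²))
o = -8208/64211185 (o = 1/(-7823 + 1/(-8208)) = 1/(-7823 - 1/8208) = 1/(-64211185/8208) = -8208/64211185 ≈ -0.00012783)
r(-16)/o = ((4/3 - 16)/((-16)*(1 - 16)))/(-8208/64211185) = -1/16*(-44/3)/(-15)*(-64211185/8208) = -1/16*(-1/15)*(-44/3)*(-64211185/8208) = -11/180*(-64211185/8208) = 141264607/295488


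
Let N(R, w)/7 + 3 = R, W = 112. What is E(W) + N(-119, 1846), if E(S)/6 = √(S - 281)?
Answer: -854 + 78*I ≈ -854.0 + 78.0*I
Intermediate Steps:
N(R, w) = -21 + 7*R
E(S) = 6*√(-281 + S) (E(S) = 6*√(S - 281) = 6*√(-281 + S))
E(W) + N(-119, 1846) = 6*√(-281 + 112) + (-21 + 7*(-119)) = 6*√(-169) + (-21 - 833) = 6*(13*I) - 854 = 78*I - 854 = -854 + 78*I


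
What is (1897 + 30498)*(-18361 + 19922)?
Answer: 50568595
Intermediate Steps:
(1897 + 30498)*(-18361 + 19922) = 32395*1561 = 50568595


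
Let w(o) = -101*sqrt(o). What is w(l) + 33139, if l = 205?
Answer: 33139 - 101*sqrt(205) ≈ 31693.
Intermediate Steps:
w(l) + 33139 = -101*sqrt(205) + 33139 = 33139 - 101*sqrt(205)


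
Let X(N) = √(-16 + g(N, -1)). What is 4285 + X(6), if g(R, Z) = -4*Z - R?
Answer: 4285 + 3*I*√2 ≈ 4285.0 + 4.2426*I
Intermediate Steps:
g(R, Z) = -R - 4*Z
X(N) = √(-12 - N) (X(N) = √(-16 + (-N - 4*(-1))) = √(-16 + (-N + 4)) = √(-16 + (4 - N)) = √(-12 - N))
4285 + X(6) = 4285 + √(-12 - 1*6) = 4285 + √(-12 - 6) = 4285 + √(-18) = 4285 + 3*I*√2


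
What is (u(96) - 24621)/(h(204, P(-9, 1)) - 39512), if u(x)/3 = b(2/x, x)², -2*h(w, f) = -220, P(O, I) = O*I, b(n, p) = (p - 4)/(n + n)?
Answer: -4867057/13134 ≈ -370.57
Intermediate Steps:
b(n, p) = (-4 + p)/(2*n) (b(n, p) = (-4 + p)/((2*n)) = (-4 + p)*(1/(2*n)) = (-4 + p)/(2*n))
P(O, I) = I*O
h(w, f) = 110 (h(w, f) = -½*(-220) = 110)
u(x) = 3*x²*(-4 + x)²/16 (u(x) = 3*((-4 + x)/(2*((2/x))))² = 3*((x/2)*(-4 + x)/2)² = 3*(x*(-4 + x)/4)² = 3*(x²*(-4 + x)²/16) = 3*x²*(-4 + x)²/16)
(u(96) - 24621)/(h(204, P(-9, 1)) - 39512) = ((3/16)*96²*(-4 + 96)² - 24621)/(110 - 39512) = ((3/16)*9216*92² - 24621)/(-39402) = ((3/16)*9216*8464 - 24621)*(-1/39402) = (14625792 - 24621)*(-1/39402) = 14601171*(-1/39402) = -4867057/13134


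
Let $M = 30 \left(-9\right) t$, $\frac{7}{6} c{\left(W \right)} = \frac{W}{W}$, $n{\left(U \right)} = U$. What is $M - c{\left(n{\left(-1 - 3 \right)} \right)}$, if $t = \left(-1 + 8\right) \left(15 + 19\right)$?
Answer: $- \frac{449826}{7} \approx -64261.0$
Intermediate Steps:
$t = 238$ ($t = 7 \cdot 34 = 238$)
$c{\left(W \right)} = \frac{6}{7}$ ($c{\left(W \right)} = \frac{6 \frac{W}{W}}{7} = \frac{6}{7} \cdot 1 = \frac{6}{7}$)
$M = -64260$ ($M = 30 \left(-9\right) 238 = \left(-270\right) 238 = -64260$)
$M - c{\left(n{\left(-1 - 3 \right)} \right)} = -64260 - \frac{6}{7} = - \frac{449826}{7}$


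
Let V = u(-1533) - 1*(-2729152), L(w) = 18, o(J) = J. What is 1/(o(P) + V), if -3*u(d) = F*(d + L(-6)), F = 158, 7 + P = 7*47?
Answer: 1/2809264 ≈ 3.5597e-7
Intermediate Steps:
P = 322 (P = -7 + 7*47 = -7 + 329 = 322)
u(d) = -948 - 158*d/3 (u(d) = -158*(d + 18)/3 = -158*(18 + d)/3 = -(2844 + 158*d)/3 = -948 - 158*d/3)
V = 2808942 (V = (-948 - 158/3*(-1533)) - 1*(-2729152) = (-948 + 80738) + 2729152 = 79790 + 2729152 = 2808942)
1/(o(P) + V) = 1/(322 + 2808942) = 1/2809264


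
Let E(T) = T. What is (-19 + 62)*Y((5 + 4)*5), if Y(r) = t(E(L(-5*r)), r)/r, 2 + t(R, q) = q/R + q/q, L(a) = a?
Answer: -86/75 ≈ -1.1467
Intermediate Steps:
t(R, q) = -1 + q/R (t(R, q) = -2 + (q/R + q/q) = -2 + (q/R + 1) = -2 + (1 + q/R) = -1 + q/R)
Y(r) = -6/(5*r) (Y(r) = ((r - (-5)*r)/((-5*r)))/r = ((-1/(5*r))*(r + 5*r))/r = ((-1/(5*r))*(6*r))/r = -6/(5*r))
(-19 + 62)*Y((5 + 4)*5) = (-19 + 62)*(-6*1/(5*(5 + 4))/5) = 43*(-6/(5*(9*5))) = 43*(-6/5/45) = 43*(-6/5*1/45) = 43*(-2/75) = -86/75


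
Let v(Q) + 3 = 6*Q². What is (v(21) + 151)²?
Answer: 7806436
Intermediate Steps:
v(Q) = -3 + 6*Q²
(v(21) + 151)² = ((-3 + 6*21²) + 151)² = ((-3 + 6*441) + 151)² = ((-3 + 2646) + 151)² = (2643 + 151)² = 2794² = 7806436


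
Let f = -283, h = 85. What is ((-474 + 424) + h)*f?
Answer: -9905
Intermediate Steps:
((-474 + 424) + h)*f = ((-474 + 424) + 85)*(-283) = (-50 + 85)*(-283) = 35*(-283) = -9905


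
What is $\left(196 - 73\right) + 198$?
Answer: $321$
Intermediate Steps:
$\left(196 - 73\right) + 198 = 123 + 198 = 321$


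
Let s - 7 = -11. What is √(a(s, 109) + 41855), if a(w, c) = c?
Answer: 2*√10491 ≈ 204.85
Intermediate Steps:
s = -4 (s = 7 - 11 = -4)
√(a(s, 109) + 41855) = √(109 + 41855) = √41964 = 2*√10491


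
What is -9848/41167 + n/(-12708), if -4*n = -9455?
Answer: -889827521/2092600944 ≈ -0.42523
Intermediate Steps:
n = 9455/4 (n = -1/4*(-9455) = 9455/4 ≈ 2363.8)
-9848/41167 + n/(-12708) = -9848/41167 + (9455/4)/(-12708) = -9848*1/41167 + (9455/4)*(-1/12708) = -9848/41167 - 9455/50832 = -889827521/2092600944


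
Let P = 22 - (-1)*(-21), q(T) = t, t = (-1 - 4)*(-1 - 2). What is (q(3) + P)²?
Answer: 256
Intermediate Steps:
t = 15 (t = -5*(-3) = 15)
q(T) = 15
P = 1 (P = 22 - 1*21 = 22 - 21 = 1)
(q(3) + P)² = (15 + 1)² = 16² = 256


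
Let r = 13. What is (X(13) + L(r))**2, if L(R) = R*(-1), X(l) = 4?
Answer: 81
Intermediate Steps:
L(R) = -R
(X(13) + L(r))**2 = (4 - 1*13)**2 = (4 - 13)**2 = (-9)**2 = 81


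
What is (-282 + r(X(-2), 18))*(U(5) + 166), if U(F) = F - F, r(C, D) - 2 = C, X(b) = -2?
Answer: -46812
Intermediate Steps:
r(C, D) = 2 + C
U(F) = 0
(-282 + r(X(-2), 18))*(U(5) + 166) = (-282 + (2 - 2))*(0 + 166) = (-282 + 0)*166 = -282*166 = -46812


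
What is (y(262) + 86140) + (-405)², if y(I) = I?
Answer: 250427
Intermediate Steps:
(y(262) + 86140) + (-405)² = (262 + 86140) + (-405)² = 86402 + 164025 = 250427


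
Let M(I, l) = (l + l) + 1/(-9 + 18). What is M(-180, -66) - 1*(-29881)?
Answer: 267742/9 ≈ 29749.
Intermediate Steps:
M(I, l) = ⅑ + 2*l (M(I, l) = 2*l + 1/9 = 2*l + ⅑ = ⅑ + 2*l)
M(-180, -66) - 1*(-29881) = (⅑ + 2*(-66)) - 1*(-29881) = (⅑ - 132) + 29881 = -1187/9 + 29881 = 267742/9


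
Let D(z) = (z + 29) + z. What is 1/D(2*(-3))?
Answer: 1/17 ≈ 0.058824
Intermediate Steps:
D(z) = 29 + 2*z (D(z) = (29 + z) + z = 29 + 2*z)
1/D(2*(-3)) = 1/(29 + 2*(2*(-3))) = 1/(29 + 2*(-6)) = 1/(29 - 12) = 1/17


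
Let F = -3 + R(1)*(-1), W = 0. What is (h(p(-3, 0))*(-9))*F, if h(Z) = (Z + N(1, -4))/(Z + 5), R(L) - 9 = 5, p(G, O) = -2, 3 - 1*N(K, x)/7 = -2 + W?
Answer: 1683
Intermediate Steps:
N(K, x) = 35 (N(K, x) = 21 - 7*(-2 + 0) = 21 - 7*(-2) = 21 + 14 = 35)
R(L) = 14 (R(L) = 9 + 5 = 14)
h(Z) = (35 + Z)/(5 + Z) (h(Z) = (Z + 35)/(Z + 5) = (35 + Z)/(5 + Z))
F = -17 (F = -3 + 14*(-1) = -3 - 14 = -17)
(h(p(-3, 0))*(-9))*F = (((35 - 2)/(5 - 2))*(-9))*(-17) = ((33/3)*(-9))*(-17) = (((1/3)*33)*(-9))*(-17) = (11*(-9))*(-17) = -99*(-17) = 1683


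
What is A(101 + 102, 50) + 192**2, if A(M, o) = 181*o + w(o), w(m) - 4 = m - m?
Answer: 45918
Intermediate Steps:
w(m) = 4 (w(m) = 4 + (m - m) = 4 + 0 = 4)
A(M, o) = 4 + 181*o (A(M, o) = 181*o + 4 = 4 + 181*o)
A(101 + 102, 50) + 192**2 = (4 + 181*50) + 192**2 = (4 + 9050) + 36864 = 9054 + 36864 = 45918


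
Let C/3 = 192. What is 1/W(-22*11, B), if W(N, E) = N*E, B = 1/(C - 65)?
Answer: -511/242 ≈ -2.1116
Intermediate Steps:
C = 576 (C = 3*192 = 576)
B = 1/511 (B = 1/(576 - 65) = 1/511 ≈ 0.0019569)
W(N, E) = E*N
1/W(-22*11, B) = 1/((-22*11)/511) = 1/((1/511)*(-242)) = 1/(-242/511) = -511/242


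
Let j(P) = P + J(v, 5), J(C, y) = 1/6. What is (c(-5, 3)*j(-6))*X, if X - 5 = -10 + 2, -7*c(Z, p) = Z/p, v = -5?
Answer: 25/6 ≈ 4.1667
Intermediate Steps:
c(Z, p) = -Z/(7*p)
J(C, y) = ⅙ (J(C, y) = 1*(⅙) = ⅙)
X = -3 (X = 5 + (-10 + 2) = 5 - 8 = -3)
j(P) = ⅙ + P (j(P) = P + ⅙ = ⅙ + P)
(c(-5, 3)*j(-6))*X = ((-⅐*(-5)/3)*(⅙ - 6))*(-3) = (-⅐*(-5)*⅓*(-35/6))*(-3) = ((5/21)*(-35/6))*(-3) = -25/18*(-3) = 25/6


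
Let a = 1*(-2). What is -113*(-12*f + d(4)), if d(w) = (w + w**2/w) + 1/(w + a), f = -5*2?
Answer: -29041/2 ≈ -14521.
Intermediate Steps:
f = -10
a = -2
d(w) = 1/(-2 + w) + 2*w (d(w) = (w + w**2/w) + 1/(w - 2) = (w + w) + 1/(-2 + w) = 2*w + 1/(-2 + w) = 1/(-2 + w) + 2*w)
-113*(-12*f + d(4)) = -113*(-12*(-10) + (1 - 4*4 + 2*4**2)/(-2 + 4)) = -113*(120 + (1 - 16 + 2*16)/2) = -113*(120 + (1 - 16 + 32)/2) = -113*(120 + (1/2)*17) = -113*(120 + 17/2) = -113*257/2 = -29041/2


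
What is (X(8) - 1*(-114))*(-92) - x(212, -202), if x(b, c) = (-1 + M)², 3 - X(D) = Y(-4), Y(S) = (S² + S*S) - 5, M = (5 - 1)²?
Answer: -8505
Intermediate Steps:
M = 16 (M = 4² = 16)
Y(S) = -5 + 2*S² (Y(S) = (S² + S²) - 5 = 2*S² - 5 = -5 + 2*S²)
X(D) = -24 (X(D) = 3 - (-5 + 2*(-4)²) = 3 - (-5 + 2*16) = 3 - (-5 + 32) = 3 - 1*27 = 3 - 27 = -24)
x(b, c) = 225 (x(b, c) = (-1 + 16)² = 15² = 225)
(X(8) - 1*(-114))*(-92) - x(212, -202) = (-24 - 1*(-114))*(-92) - 1*225 = (-24 + 114)*(-92) - 225 = 90*(-92) - 225 = -8280 - 225 = -8505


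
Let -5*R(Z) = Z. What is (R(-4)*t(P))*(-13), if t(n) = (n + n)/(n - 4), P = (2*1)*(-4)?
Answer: -208/15 ≈ -13.867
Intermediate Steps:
P = -8 (P = 2*(-4) = -8)
R(Z) = -Z/5
t(n) = 2*n/(-4 + n) (t(n) = (2*n)/(-4 + n) = 2*n/(-4 + n))
(R(-4)*t(P))*(-13) = ((-⅕*(-4))*(2*(-8)/(-4 - 8)))*(-13) = (4*(2*(-8)/(-12))/5)*(-13) = (4*(2*(-8)*(-1/12))/5)*(-13) = ((⅘)*(4/3))*(-13) = (16/15)*(-13) = -208/15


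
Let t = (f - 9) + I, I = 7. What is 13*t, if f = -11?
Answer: -169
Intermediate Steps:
t = -13 (t = (-11 - 9) + 7 = -20 + 7 = -13)
13*t = 13*(-13) = -169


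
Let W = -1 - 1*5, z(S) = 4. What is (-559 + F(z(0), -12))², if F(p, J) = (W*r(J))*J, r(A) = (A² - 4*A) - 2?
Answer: 172160641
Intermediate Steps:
W = -6 (W = -1 - 5 = -6)
r(A) = -2 + A² - 4*A
F(p, J) = J*(12 - 6*J² + 24*J) (F(p, J) = (-6*(-2 + J² - 4*J))*J = (12 - 6*J² + 24*J)*J = J*(12 - 6*J² + 24*J))
(-559 + F(z(0), -12))² = (-559 + 6*(-12)*(2 - 1*(-12)² + 4*(-12)))² = (-559 + 6*(-12)*(2 - 1*144 - 48))² = (-559 + 6*(-12)*(2 - 144 - 48))² = (-559 + 6*(-12)*(-190))² = (-559 + 13680)² = 13121² = 172160641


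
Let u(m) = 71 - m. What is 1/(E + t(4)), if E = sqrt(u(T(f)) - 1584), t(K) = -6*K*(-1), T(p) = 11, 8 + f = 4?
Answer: 2/175 - I*sqrt(381)/1050 ≈ 0.011429 - 0.01859*I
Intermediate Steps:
f = -4 (f = -8 + 4 = -4)
t(K) = 6*K
E = 2*I*sqrt(381) (E = sqrt((71 - 1*11) - 1584) = sqrt((71 - 11) - 1584) = sqrt(60 - 1584) = sqrt(-1524) = 2*I*sqrt(381) ≈ 39.038*I)
1/(E + t(4)) = 1/(2*I*sqrt(381) + 6*4) = 1/(2*I*sqrt(381) + 24) = 1/(24 + 2*I*sqrt(381))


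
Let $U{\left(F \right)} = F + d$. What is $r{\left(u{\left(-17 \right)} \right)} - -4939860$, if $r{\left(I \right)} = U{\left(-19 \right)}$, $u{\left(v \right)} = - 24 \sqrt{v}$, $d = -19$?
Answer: $4939822$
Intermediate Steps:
$U{\left(F \right)} = -19 + F$ ($U{\left(F \right)} = F - 19 = -19 + F$)
$r{\left(I \right)} = -38$ ($r{\left(I \right)} = -19 - 19 = -38$)
$r{\left(u{\left(-17 \right)} \right)} - -4939860 = -38 - -4939860 = -38 + 4939860 = 4939822$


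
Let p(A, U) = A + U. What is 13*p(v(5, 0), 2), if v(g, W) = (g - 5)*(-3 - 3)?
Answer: 26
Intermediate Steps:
v(g, W) = 30 - 6*g (v(g, W) = (-5 + g)*(-6) = 30 - 6*g)
13*p(v(5, 0), 2) = 13*((30 - 6*5) + 2) = 13*((30 - 30) + 2) = 13*(0 + 2) = 13*2 = 26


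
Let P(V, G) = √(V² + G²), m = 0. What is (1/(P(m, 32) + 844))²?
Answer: 1/767376 ≈ 1.3031e-6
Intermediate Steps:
P(V, G) = √(G² + V²)
(1/(P(m, 32) + 844))² = (1/(√(32² + 0²) + 844))² = (1/(√(1024 + 0) + 844))² = (1/(√1024 + 844))² = (1/(32 + 844))² = (1/876)² = 1/767376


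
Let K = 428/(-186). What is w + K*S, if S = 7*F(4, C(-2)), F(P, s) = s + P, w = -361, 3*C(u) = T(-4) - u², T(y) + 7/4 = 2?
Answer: -75385/186 ≈ -405.30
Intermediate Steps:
T(y) = ¼ (T(y) = -7/4 + 2 = ¼)
C(u) = 1/12 - u²/3 (C(u) = (¼ - u²)/3 = 1/12 - u²/3)
F(P, s) = P + s
K = -214/93 (K = 428*(-1/186) = -214/93 ≈ -2.3011)
S = 77/4 (S = 7*(4 + (1/12 - ⅓*(-2)²)) = 7*(4 + (1/12 - ⅓*4)) = 7*(4 + (1/12 - 4/3)) = 7*(4 - 5/4) = 7*(11/4) = 77/4 ≈ 19.250)
w + K*S = -361 - 214/93*77/4 = -361 - 8239/186 = -75385/186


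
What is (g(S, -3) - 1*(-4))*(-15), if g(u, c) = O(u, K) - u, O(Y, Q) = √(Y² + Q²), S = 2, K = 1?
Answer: -30 - 15*√5 ≈ -63.541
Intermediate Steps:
O(Y, Q) = √(Q² + Y²)
g(u, c) = √(1 + u²) - u (g(u, c) = √(1² + u²) - u = √(1 + u²) - u)
(g(S, -3) - 1*(-4))*(-15) = ((√(1 + 2²) - 1*2) - 1*(-4))*(-15) = ((√(1 + 4) - 2) + 4)*(-15) = ((√5 - 2) + 4)*(-15) = ((-2 + √5) + 4)*(-15) = (2 + √5)*(-15) = -30 - 15*√5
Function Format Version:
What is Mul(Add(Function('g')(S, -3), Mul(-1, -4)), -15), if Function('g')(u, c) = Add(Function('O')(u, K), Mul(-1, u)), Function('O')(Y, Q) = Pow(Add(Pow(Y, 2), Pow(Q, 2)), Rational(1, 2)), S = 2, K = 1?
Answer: Add(-30, Mul(-15, Pow(5, Rational(1, 2)))) ≈ -63.541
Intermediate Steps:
Function('O')(Y, Q) = Pow(Add(Pow(Q, 2), Pow(Y, 2)), Rational(1, 2))
Function('g')(u, c) = Add(Pow(Add(1, Pow(u, 2)), Rational(1, 2)), Mul(-1, u)) (Function('g')(u, c) = Add(Pow(Add(Pow(1, 2), Pow(u, 2)), Rational(1, 2)), Mul(-1, u)) = Add(Pow(Add(1, Pow(u, 2)), Rational(1, 2)), Mul(-1, u)))
Mul(Add(Function('g')(S, -3), Mul(-1, -4)), -15) = Mul(Add(Add(Pow(Add(1, Pow(2, 2)), Rational(1, 2)), Mul(-1, 2)), Mul(-1, -4)), -15) = Mul(Add(Add(Pow(Add(1, 4), Rational(1, 2)), -2), 4), -15) = Mul(Add(Add(Pow(5, Rational(1, 2)), -2), 4), -15) = Mul(Add(Add(-2, Pow(5, Rational(1, 2))), 4), -15) = Mul(Add(2, Pow(5, Rational(1, 2))), -15) = Add(-30, Mul(-15, Pow(5, Rational(1, 2))))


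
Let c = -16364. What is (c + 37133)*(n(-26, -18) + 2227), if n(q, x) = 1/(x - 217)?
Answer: 10869331536/235 ≈ 4.6252e+7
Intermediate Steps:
n(q, x) = 1/(-217 + x)
(c + 37133)*(n(-26, -18) + 2227) = (-16364 + 37133)*(1/(-217 - 18) + 2227) = 20769*(1/(-235) + 2227) = 20769*(-1/235 + 2227) = 20769*(523344/235) = 10869331536/235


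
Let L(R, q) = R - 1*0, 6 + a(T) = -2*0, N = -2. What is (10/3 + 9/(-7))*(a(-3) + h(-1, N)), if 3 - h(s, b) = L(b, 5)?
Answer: -43/21 ≈ -2.0476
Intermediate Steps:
a(T) = -6 (a(T) = -6 - 2*0 = -6 + 0 = -6)
L(R, q) = R (L(R, q) = R + 0 = R)
h(s, b) = 3 - b
(10/3 + 9/(-7))*(a(-3) + h(-1, N)) = (10/3 + 9/(-7))*(-6 + (3 - 1*(-2))) = (10*(⅓) + 9*(-⅐))*(-6 + (3 + 2)) = (10/3 - 9/7)*(-6 + 5) = (43/21)*(-1) = -43/21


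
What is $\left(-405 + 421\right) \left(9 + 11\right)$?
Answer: $320$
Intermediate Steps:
$\left(-405 + 421\right) \left(9 + 11\right) = 16 \cdot 20 = 320$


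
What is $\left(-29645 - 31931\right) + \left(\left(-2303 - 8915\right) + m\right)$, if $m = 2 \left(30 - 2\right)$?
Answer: $-72738$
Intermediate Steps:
$m = 56$ ($m = 2 \cdot 28 = 56$)
$\left(-29645 - 31931\right) + \left(\left(-2303 - 8915\right) + m\right) = \left(-29645 - 31931\right) + \left(\left(-2303 - 8915\right) + 56\right) = -61576 + \left(-11218 + 56\right) = -61576 - 11162 = -72738$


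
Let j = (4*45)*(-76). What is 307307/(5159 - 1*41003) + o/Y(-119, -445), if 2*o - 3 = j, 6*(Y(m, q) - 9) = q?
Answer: 1350558127/14015004 ≈ 96.365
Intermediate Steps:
Y(m, q) = 9 + q/6
j = -13680 (j = 180*(-76) = -13680)
o = -13677/2 (o = 3/2 + (½)*(-13680) = 3/2 - 6840 = -13677/2 ≈ -6838.5)
307307/(5159 - 1*41003) + o/Y(-119, -445) = 307307/(5159 - 1*41003) - 13677/(2*(9 + (⅙)*(-445))) = 307307/(5159 - 41003) - 13677/(2*(9 - 445/6)) = 307307/(-35844) - 13677/(2*(-391/6)) = 307307*(-1/35844) - 13677/2*(-6/391) = -307307/35844 + 41031/391 = 1350558127/14015004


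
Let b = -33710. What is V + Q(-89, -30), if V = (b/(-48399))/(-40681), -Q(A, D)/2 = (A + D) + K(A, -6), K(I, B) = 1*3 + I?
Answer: 807257051080/1968919719 ≈ 410.00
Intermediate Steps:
K(I, B) = 3 + I
Q(A, D) = -6 - 4*A - 2*D (Q(A, D) = -2*((A + D) + (3 + A)) = -2*(3 + D + 2*A) = -6 - 4*A - 2*D)
V = -33710/1968919719 (V = -33710/(-48399)/(-40681) = -33710*(-1/48399)*(-1/40681) = (33710/48399)*(-1/40681) = -33710/1968919719 ≈ -1.7121e-5)
V + Q(-89, -30) = -33710/1968919719 + (-6 - 4*(-89) - 2*(-30)) = -33710/1968919719 + (-6 + 356 + 60) = -33710/1968919719 + 410 = 807257051080/1968919719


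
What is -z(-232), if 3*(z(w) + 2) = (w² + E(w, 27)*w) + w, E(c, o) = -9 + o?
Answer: -16470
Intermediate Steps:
z(w) = -2 + w²/3 + 19*w/3 (z(w) = -2 + ((w² + (-9 + 27)*w) + w)/3 = -2 + ((w² + 18*w) + w)/3 = -2 + (w² + 19*w)/3 = -2 + (w²/3 + 19*w/3) = -2 + w²/3 + 19*w/3)
-z(-232) = -(-2 + (⅓)*(-232)² + (19/3)*(-232)) = -(-2 + (⅓)*53824 - 4408/3) = -(-2 + 53824/3 - 4408/3) = -1*16470 = -16470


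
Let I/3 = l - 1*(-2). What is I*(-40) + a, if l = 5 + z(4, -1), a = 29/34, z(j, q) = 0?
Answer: -28531/34 ≈ -839.15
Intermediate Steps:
a = 29/34 (a = 29*(1/34) = 29/34 ≈ 0.85294)
l = 5 (l = 5 + 0 = 5)
I = 21 (I = 3*(5 - 1*(-2)) = 3*(5 + 2) = 3*7 = 21)
I*(-40) + a = 21*(-40) + 29/34 = -840 + 29/34 = -28531/34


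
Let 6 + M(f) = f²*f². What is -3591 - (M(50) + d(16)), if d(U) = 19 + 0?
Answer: -6253604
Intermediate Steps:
d(U) = 19
M(f) = -6 + f⁴ (M(f) = -6 + f²*f² = -6 + f⁴)
-3591 - (M(50) + d(16)) = -3591 - ((-6 + 50⁴) + 19) = -3591 - ((-6 + 6250000) + 19) = -3591 - (6249994 + 19) = -3591 - 1*6250013 = -3591 - 6250013 = -6253604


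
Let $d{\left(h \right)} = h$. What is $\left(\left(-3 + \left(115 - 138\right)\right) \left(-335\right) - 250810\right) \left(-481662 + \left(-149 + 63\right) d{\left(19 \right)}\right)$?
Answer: $117005961600$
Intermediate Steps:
$\left(\left(-3 + \left(115 - 138\right)\right) \left(-335\right) - 250810\right) \left(-481662 + \left(-149 + 63\right) d{\left(19 \right)}\right) = \left(\left(-3 + \left(115 - 138\right)\right) \left(-335\right) - 250810\right) \left(-481662 + \left(-149 + 63\right) 19\right) = \left(\left(-3 - 23\right) \left(-335\right) - 250810\right) \left(-481662 - 1634\right) = \left(\left(-26\right) \left(-335\right) - 250810\right) \left(-481662 - 1634\right) = \left(8710 - 250810\right) \left(-483296\right) = \left(-242100\right) \left(-483296\right) = 117005961600$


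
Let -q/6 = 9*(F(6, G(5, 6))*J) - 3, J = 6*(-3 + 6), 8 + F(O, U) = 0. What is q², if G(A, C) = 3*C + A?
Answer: 60746436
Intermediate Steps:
G(A, C) = A + 3*C
F(O, U) = -8 (F(O, U) = -8 + 0 = -8)
J = 18 (J = 6*3 = 18)
q = 7794 (q = -6*(9*(-8*18) - 3) = -6*(9*(-144) - 3) = -6*(-1296 - 3) = -6*(-1299) = 7794)
q² = 7794² = 60746436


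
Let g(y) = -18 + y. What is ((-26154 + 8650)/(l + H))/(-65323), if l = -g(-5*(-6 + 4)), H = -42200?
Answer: -1094/172256751 ≈ -6.3510e-6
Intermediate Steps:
l = 8 (l = -(-18 - 5*(-6 + 4)) = -(-18 - 5*(-2)) = -(-18 + 10) = -1*(-8) = 8)
((-26154 + 8650)/(l + H))/(-65323) = ((-26154 + 8650)/(8 - 42200))/(-65323) = -17504/(-42192)*(-1/65323) = -17504*(-1/42192)*(-1/65323) = (1094/2637)*(-1/65323) = -1094/172256751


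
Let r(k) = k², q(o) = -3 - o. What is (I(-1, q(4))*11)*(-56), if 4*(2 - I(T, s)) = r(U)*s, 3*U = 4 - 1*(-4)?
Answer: -80080/9 ≈ -8897.8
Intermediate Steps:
U = 8/3 (U = (4 - 1*(-4))/3 = (4 + 4)/3 = (⅓)*8 = 8/3 ≈ 2.6667)
I(T, s) = 2 - 16*s/9 (I(T, s) = 2 - (8/3)²*s/4 = 2 - 16*s/9)
(I(-1, q(4))*11)*(-56) = ((2 - 16*(-3 - 1*4)/9)*11)*(-56) = ((2 - 16*(-3 - 4)/9)*11)*(-56) = ((2 - 16/9*(-7))*11)*(-56) = ((2 + 112/9)*11)*(-56) = ((130/9)*11)*(-56) = (1430/9)*(-56) = -80080/9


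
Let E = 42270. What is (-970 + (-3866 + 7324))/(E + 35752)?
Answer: 1244/39011 ≈ 0.031888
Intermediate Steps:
(-970 + (-3866 + 7324))/(E + 35752) = (-970 + (-3866 + 7324))/(42270 + 35752) = (-970 + 3458)/78022 = 2488*(1/78022) = 1244/39011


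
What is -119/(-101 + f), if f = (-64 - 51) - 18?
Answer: 119/234 ≈ 0.50855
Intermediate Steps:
f = -133 (f = -115 - 18 = -133)
-119/(-101 + f) = -119/(-101 - 133) = -119/(-234) = -1/234*(-119) = 119/234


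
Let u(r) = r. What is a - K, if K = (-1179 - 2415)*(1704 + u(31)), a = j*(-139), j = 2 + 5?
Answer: 6234617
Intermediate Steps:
j = 7
a = -973 (a = 7*(-139) = -973)
K = -6235590 (K = (-1179 - 2415)*(1704 + 31) = -3594*1735 = -6235590)
a - K = -973 - 1*(-6235590) = -973 + 6235590 = 6234617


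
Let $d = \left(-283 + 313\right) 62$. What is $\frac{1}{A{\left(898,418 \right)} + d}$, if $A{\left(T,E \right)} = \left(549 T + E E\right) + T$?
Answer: $\frac{1}{670484} \approx 1.4915 \cdot 10^{-6}$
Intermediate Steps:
$A{\left(T,E \right)} = E^{2} + 550 T$ ($A{\left(T,E \right)} = \left(549 T + E^{2}\right) + T = \left(E^{2} + 549 T\right) + T = E^{2} + 550 T$)
$d = 1860$ ($d = 30 \cdot 62 = 1860$)
$\frac{1}{A{\left(898,418 \right)} + d} = \frac{1}{\left(418^{2} + 550 \cdot 898\right) + 1860} = \frac{1}{\left(174724 + 493900\right) + 1860} = \frac{1}{668624 + 1860} = \frac{1}{670484}$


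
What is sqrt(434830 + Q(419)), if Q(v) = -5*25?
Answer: sqrt(434705) ≈ 659.32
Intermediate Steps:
Q(v) = -125
sqrt(434830 + Q(419)) = sqrt(434830 - 125) = sqrt(434705)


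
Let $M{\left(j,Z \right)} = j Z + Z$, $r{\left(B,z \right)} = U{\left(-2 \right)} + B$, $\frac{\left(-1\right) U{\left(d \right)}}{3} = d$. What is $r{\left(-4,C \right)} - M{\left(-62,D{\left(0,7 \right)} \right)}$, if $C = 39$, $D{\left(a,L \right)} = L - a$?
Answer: $429$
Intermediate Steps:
$U{\left(d \right)} = - 3 d$
$r{\left(B,z \right)} = 6 + B$ ($r{\left(B,z \right)} = \left(-3\right) \left(-2\right) + B = 6 + B$)
$M{\left(j,Z \right)} = Z + Z j$ ($M{\left(j,Z \right)} = Z j + Z = Z + Z j$)
$r{\left(-4,C \right)} - M{\left(-62,D{\left(0,7 \right)} \right)} = \left(6 - 4\right) - \left(7 - 0\right) \left(1 - 62\right) = 2 - \left(7 + 0\right) \left(-61\right) = 2 - 7 \left(-61\right) = 2 - -427 = 2 + 427 = 429$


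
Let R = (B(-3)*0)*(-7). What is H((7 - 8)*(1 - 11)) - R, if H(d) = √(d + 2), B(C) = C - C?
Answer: 2*√3 ≈ 3.4641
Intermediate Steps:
B(C) = 0
H(d) = √(2 + d)
R = 0 (R = (0*0)*(-7) = 0*(-7) = 0)
H((7 - 8)*(1 - 11)) - R = √(2 + (7 - 8)*(1 - 11)) - 1*0 = √(2 - 1*(-10)) + 0 = √(2 + 10) + 0 = √12 + 0 = 2*√3 + 0 = 2*√3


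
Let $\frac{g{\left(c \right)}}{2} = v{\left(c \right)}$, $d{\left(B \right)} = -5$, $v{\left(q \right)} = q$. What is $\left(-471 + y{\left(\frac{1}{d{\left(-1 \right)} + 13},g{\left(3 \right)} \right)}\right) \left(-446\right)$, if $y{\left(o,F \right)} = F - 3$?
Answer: $208728$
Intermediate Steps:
$g{\left(c \right)} = 2 c$
$y{\left(o,F \right)} = -3 + F$
$\left(-471 + y{\left(\frac{1}{d{\left(-1 \right)} + 13},g{\left(3 \right)} \right)}\right) \left(-446\right) = \left(-471 + \left(-3 + 2 \cdot 3\right)\right) \left(-446\right) = \left(-471 + \left(-3 + 6\right)\right) \left(-446\right) = \left(-471 + 3\right) \left(-446\right) = \left(-468\right) \left(-446\right) = 208728$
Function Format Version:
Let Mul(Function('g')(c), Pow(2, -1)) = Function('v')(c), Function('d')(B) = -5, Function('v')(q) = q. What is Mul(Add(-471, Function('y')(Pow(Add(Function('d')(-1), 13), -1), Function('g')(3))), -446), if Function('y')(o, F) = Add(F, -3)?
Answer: 208728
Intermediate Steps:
Function('g')(c) = Mul(2, c)
Function('y')(o, F) = Add(-3, F)
Mul(Add(-471, Function('y')(Pow(Add(Function('d')(-1), 13), -1), Function('g')(3))), -446) = Mul(Add(-471, Add(-3, Mul(2, 3))), -446) = Mul(Add(-471, Add(-3, 6)), -446) = Mul(Add(-471, 3), -446) = Mul(-468, -446) = 208728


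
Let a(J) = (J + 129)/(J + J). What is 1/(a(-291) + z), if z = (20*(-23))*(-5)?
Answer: 97/223127 ≈ 0.00043473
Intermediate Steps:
a(J) = (129 + J)/(2*J) (a(J) = (129 + J)/((2*J)) = (129 + J)*(1/(2*J)) = (129 + J)/(2*J))
z = 2300 (z = -460*(-5) = 2300)
1/(a(-291) + z) = 1/((½)*(129 - 291)/(-291) + 2300) = 1/((½)*(-1/291)*(-162) + 2300) = 1/(27/97 + 2300) = 1/(223127/97) = 97/223127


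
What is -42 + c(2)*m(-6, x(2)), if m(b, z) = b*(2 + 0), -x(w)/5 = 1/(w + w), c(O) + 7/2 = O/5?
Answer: -24/5 ≈ -4.8000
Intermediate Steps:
c(O) = -7/2 + O/5
x(w) = -5/(2*w) (x(w) = -5/(w + w) = -5*1/(2*w) = -5/(2*w))
m(b, z) = 2*b (m(b, z) = b*2 = 2*b)
-42 + c(2)*m(-6, x(2)) = -42 + (-7/2 + (1/5)*2)*(2*(-6)) = -42 + (-7/2 + 2/5)*(-12) = -42 - 31/10*(-12) = -42 + 186/5 = -24/5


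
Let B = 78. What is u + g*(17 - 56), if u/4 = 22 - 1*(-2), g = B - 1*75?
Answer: -21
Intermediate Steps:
g = 3 (g = 78 - 1*75 = 78 - 75 = 3)
u = 96 (u = 4*(22 - 1*(-2)) = 4*(22 + 2) = 4*24 = 96)
u + g*(17 - 56) = 96 + 3*(17 - 56) = 96 + 3*(-39) = 96 - 117 = -21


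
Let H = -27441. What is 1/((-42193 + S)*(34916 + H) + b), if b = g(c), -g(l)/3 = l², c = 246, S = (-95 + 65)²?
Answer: -1/308846723 ≈ -3.2379e-9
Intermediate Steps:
S = 900 (S = (-30)² = 900)
g(l) = -3*l²
b = -181548 (b = -3*246² = -3*60516 = -181548)
1/((-42193 + S)*(34916 + H) + b) = 1/((-42193 + 900)*(34916 - 27441) - 181548) = 1/(-41293*7475 - 181548) = 1/(-308665175 - 181548) = 1/(-308846723) = -1/308846723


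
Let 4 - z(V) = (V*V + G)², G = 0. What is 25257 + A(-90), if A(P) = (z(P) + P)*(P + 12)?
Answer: 5117611965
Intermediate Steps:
z(V) = 4 - V⁴ (z(V) = 4 - (V*V + 0)² = 4 - (V² + 0)² = 4 - (V²)² = 4 - V⁴)
A(P) = (12 + P)*(4 + P - P⁴) (A(P) = ((4 - P⁴) + P)*(P + 12) = (4 + P - P⁴)*(12 + P) = (12 + P)*(4 + P - P⁴))
25257 + A(-90) = 25257 + (48 + (-90)² - 1*(-90)⁵ - 12*(-90)⁴ + 16*(-90)) = 25257 + (48 + 8100 - 1*(-5904900000) - 12*65610000 - 1440) = 25257 + (48 + 8100 + 5904900000 - 787320000 - 1440) = 25257 + 5117586708 = 5117611965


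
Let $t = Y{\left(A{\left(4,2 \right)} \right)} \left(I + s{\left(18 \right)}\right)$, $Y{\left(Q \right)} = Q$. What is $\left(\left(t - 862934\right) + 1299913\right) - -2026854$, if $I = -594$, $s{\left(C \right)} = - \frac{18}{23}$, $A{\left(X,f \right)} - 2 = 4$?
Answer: $\frac{56586079}{23} \approx 2.4603 \cdot 10^{6}$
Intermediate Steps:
$A{\left(X,f \right)} = 6$ ($A{\left(X,f \right)} = 2 + 4 = 6$)
$s{\left(C \right)} = - \frac{18}{23}$ ($s{\left(C \right)} = \left(-18\right) \frac{1}{23} = - \frac{18}{23}$)
$t = - \frac{82080}{23}$ ($t = 6 \left(-594 - \frac{18}{23}\right) = 6 \left(- \frac{13680}{23}\right) = - \frac{82080}{23} \approx -3568.7$)
$\left(\left(t - 862934\right) + 1299913\right) - -2026854 = \left(\left(- \frac{82080}{23} - 862934\right) + 1299913\right) - -2026854 = \left(- \frac{19929562}{23} + 1299913\right) + 2026854 = \frac{9968437}{23} + 2026854 = \frac{56586079}{23}$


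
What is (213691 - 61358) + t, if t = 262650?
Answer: 414983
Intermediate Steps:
(213691 - 61358) + t = (213691 - 61358) + 262650 = 152333 + 262650 = 414983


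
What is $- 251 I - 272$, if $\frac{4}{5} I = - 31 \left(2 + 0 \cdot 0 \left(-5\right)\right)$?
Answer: $\frac{38361}{2} \approx 19181.0$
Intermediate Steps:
$I = - \frac{155}{2}$ ($I = \frac{5 \left(- 31 \left(2 + 0 \cdot 0 \left(-5\right)\right)\right)}{4} = \frac{5 \left(- 31 \left(2 + 0 \cdot 0\right)\right)}{4} = \frac{5 \left(- 31 \left(2 + 0\right)\right)}{4} = \frac{5 \left(\left(-31\right) 2\right)}{4} = \frac{5}{4} \left(-62\right) = - \frac{155}{2} \approx -77.5$)
$- 251 I - 272 = \left(-251\right) \left(- \frac{155}{2}\right) - 272 = \frac{38905}{2} - 272 = \frac{38361}{2}$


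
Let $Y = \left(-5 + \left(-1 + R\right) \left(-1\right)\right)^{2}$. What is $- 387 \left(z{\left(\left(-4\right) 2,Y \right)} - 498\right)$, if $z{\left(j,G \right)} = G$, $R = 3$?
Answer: $173763$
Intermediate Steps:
$Y = 49$ ($Y = \left(-5 + \left(-1 + 3\right) \left(-1\right)\right)^{2} = \left(-5 + 2 \left(-1\right)\right)^{2} = \left(-5 - 2\right)^{2} = \left(-7\right)^{2} = 49$)
$- 387 \left(z{\left(\left(-4\right) 2,Y \right)} - 498\right) = - 387 \left(49 - 498\right) = \left(-387\right) \left(-449\right) = 173763$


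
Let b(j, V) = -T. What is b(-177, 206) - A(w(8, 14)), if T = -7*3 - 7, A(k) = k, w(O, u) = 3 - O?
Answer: 33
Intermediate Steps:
T = -28 (T = -21 - 7 = -28)
b(j, V) = 28 (b(j, V) = -1*(-28) = 28)
b(-177, 206) - A(w(8, 14)) = 28 - (3 - 1*8) = 28 - (3 - 8) = 28 - 1*(-5) = 28 + 5 = 33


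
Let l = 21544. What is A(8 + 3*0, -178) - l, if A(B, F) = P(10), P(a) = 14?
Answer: -21530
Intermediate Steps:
A(B, F) = 14
A(8 + 3*0, -178) - l = 14 - 1*21544 = 14 - 21544 = -21530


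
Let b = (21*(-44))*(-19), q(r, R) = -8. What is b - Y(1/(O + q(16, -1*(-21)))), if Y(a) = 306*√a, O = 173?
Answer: 17556 - 102*√165/55 ≈ 17532.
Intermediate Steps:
b = 17556 (b = -924*(-19) = 17556)
b - Y(1/(O + q(16, -1*(-21)))) = 17556 - 306*√(1/(173 - 8)) = 17556 - 306*√(1/165) = 17556 - 306*√165/165 = 17556 - 102*√165/55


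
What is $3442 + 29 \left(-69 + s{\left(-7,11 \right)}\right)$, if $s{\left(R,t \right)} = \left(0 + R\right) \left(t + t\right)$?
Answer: $-3025$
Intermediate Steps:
$s{\left(R,t \right)} = 2 R t$ ($s{\left(R,t \right)} = R 2 t = 2 R t$)
$3442 + 29 \left(-69 + s{\left(-7,11 \right)}\right) = 3442 + 29 \left(-69 + 2 \left(-7\right) 11\right) = 3442 + 29 \left(-69 - 154\right) = 3442 + 29 \left(-223\right) = 3442 - 6467 = -3025$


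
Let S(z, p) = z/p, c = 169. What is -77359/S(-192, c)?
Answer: 13073671/192 ≈ 68092.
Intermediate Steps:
-77359/S(-192, c) = -77359/((-192/169)) = -77359/((-192*1/169)) = -77359/(-192/169) = -77359*(-169/192) = 13073671/192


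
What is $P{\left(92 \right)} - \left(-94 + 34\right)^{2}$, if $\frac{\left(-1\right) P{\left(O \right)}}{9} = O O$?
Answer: $-79776$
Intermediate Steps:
$P{\left(O \right)} = - 9 O^{2}$ ($P{\left(O \right)} = - 9 O O = - 9 O^{2}$)
$P{\left(92 \right)} - \left(-94 + 34\right)^{2} = - 9 \cdot 92^{2} - \left(-94 + 34\right)^{2} = \left(-9\right) 8464 - \left(-60\right)^{2} = -76176 - 3600 = -79776$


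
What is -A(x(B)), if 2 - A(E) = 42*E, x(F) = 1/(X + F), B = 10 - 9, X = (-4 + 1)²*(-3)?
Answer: -47/13 ≈ -3.6154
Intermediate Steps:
X = -27 (X = (-3)²*(-3) = 9*(-3) = -27)
B = 1
x(F) = 1/(-27 + F)
A(E) = 2 - 42*E
-A(x(B)) = -(2 - 42/(-27 + 1)) = -(2 - 42/(-26)) = -(2 - 42*(-1/26)) = -(2 + 21/13) = -1*47/13 = -47/13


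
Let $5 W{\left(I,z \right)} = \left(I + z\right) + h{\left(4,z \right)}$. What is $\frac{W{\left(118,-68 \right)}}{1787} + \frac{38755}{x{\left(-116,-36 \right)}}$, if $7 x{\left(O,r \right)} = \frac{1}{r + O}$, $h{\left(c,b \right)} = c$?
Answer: $- \frac{368437584146}{8935} \approx -4.1235 \cdot 10^{7}$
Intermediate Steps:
$W{\left(I,z \right)} = \frac{4}{5} + \frac{I}{5} + \frac{z}{5}$ ($W{\left(I,z \right)} = \frac{\left(I + z\right) + 4}{5} = \frac{4 + I + z}{5} = \frac{4}{5} + \frac{I}{5} + \frac{z}{5}$)
$x{\left(O,r \right)} = \frac{1}{7 \left(O + r\right)}$ ($x{\left(O,r \right)} = \frac{1}{7 \left(r + O\right)} = \frac{1}{7 \left(O + r\right)}$)
$\frac{W{\left(118,-68 \right)}}{1787} + \frac{38755}{x{\left(-116,-36 \right)}} = \frac{\frac{4}{5} + \frac{1}{5} \cdot 118 + \frac{1}{5} \left(-68\right)}{1787} + \frac{38755}{\frac{1}{7} \frac{1}{-116 - 36}} = \left(\frac{4}{5} + \frac{118}{5} - \frac{68}{5}\right) \frac{1}{1787} + \frac{38755}{\frac{1}{7} \frac{1}{-152}} = \frac{54}{5} \cdot \frac{1}{1787} + \frac{38755}{\frac{1}{7} \left(- \frac{1}{152}\right)} = \frac{54}{8935} + \frac{38755}{- \frac{1}{1064}} = \frac{54}{8935} + 38755 \left(-1064\right) = \frac{54}{8935} - 41235320 = - \frac{368437584146}{8935}$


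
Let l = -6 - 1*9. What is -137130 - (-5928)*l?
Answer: -226050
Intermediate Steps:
l = -15 (l = -6 - 9 = -15)
-137130 - (-5928)*l = -137130 - (-5928)*(-15) = -137130 - 1*88920 = -137130 - 88920 = -226050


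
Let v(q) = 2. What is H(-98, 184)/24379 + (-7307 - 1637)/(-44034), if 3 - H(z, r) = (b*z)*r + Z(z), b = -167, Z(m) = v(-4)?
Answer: -66191715943/536752443 ≈ -123.32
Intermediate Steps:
Z(m) = 2
H(z, r) = 1 + 167*r*z (H(z, r) = 3 - ((-167*z)*r + 2) = 3 - (-167*r*z + 2) = 3 - (2 - 167*r*z) = 3 + (-2 + 167*r*z) = 1 + 167*r*z)
H(-98, 184)/24379 + (-7307 - 1637)/(-44034) = (1 + 167*184*(-98))/24379 + (-7307 - 1637)/(-44034) = (1 - 3011344)*(1/24379) - 8944*(-1/44034) = -3011343*1/24379 + 4472/22017 = -3011343/24379 + 4472/22017 = -66191715943/536752443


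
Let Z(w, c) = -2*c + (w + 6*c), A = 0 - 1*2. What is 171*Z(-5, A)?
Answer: -2223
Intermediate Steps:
A = -2 (A = 0 - 2 = -2)
Z(w, c) = w + 4*c
171*Z(-5, A) = 171*(-5 + 4*(-2)) = 171*(-5 - 8) = 171*(-13) = -2223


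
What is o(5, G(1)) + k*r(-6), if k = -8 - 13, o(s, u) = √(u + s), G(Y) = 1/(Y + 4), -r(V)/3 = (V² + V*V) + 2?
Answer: 4662 + √130/5 ≈ 4664.3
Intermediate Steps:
r(V) = -6 - 6*V² (r(V) = -3*((V² + V*V) + 2) = -3*((V² + V²) + 2) = -3*(2*V² + 2) = -3*(2 + 2*V²) = -6 - 6*V²)
G(Y) = 1/(4 + Y)
o(s, u) = √(s + u)
k = -21
o(5, G(1)) + k*r(-6) = √(5 + 1/(4 + 1)) - 21*(-6 - 6*(-6)²) = √(5 + 1/5) - 21*(-6 - 6*36) = √(5 + ⅕) - 21*(-6 - 216) = √(26/5) - 21*(-222) = √130/5 + 4662 = 4662 + √130/5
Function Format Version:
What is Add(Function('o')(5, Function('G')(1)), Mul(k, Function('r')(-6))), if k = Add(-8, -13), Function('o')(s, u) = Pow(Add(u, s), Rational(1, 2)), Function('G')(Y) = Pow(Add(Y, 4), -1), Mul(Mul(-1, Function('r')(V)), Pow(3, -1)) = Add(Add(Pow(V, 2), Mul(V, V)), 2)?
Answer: Add(4662, Mul(Rational(1, 5), Pow(130, Rational(1, 2)))) ≈ 4664.3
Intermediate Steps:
Function('r')(V) = Add(-6, Mul(-6, Pow(V, 2))) (Function('r')(V) = Mul(-3, Add(Add(Pow(V, 2), Mul(V, V)), 2)) = Mul(-3, Add(Add(Pow(V, 2), Pow(V, 2)), 2)) = Mul(-3, Add(Mul(2, Pow(V, 2)), 2)) = Mul(-3, Add(2, Mul(2, Pow(V, 2)))) = Add(-6, Mul(-6, Pow(V, 2))))
Function('G')(Y) = Pow(Add(4, Y), -1)
Function('o')(s, u) = Pow(Add(s, u), Rational(1, 2))
k = -21
Add(Function('o')(5, Function('G')(1)), Mul(k, Function('r')(-6))) = Add(Pow(Add(5, Pow(Add(4, 1), -1)), Rational(1, 2)), Mul(-21, Add(-6, Mul(-6, Pow(-6, 2))))) = Add(Pow(Add(5, Pow(5, -1)), Rational(1, 2)), Mul(-21, Add(-6, Mul(-6, 36)))) = Add(Pow(Add(5, Rational(1, 5)), Rational(1, 2)), Mul(-21, Add(-6, -216))) = Add(Pow(Rational(26, 5), Rational(1, 2)), Mul(-21, -222)) = Add(Mul(Rational(1, 5), Pow(130, Rational(1, 2))), 4662) = Add(4662, Mul(Rational(1, 5), Pow(130, Rational(1, 2))))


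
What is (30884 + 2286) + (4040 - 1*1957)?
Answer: 35253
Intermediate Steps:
(30884 + 2286) + (4040 - 1*1957) = 33170 + (4040 - 1957) = 33170 + 2083 = 35253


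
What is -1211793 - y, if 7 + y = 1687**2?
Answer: -4057755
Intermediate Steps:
y = 2845962 (y = -7 + 1687**2 = -7 + 2845969 = 2845962)
-1211793 - y = -1211793 - 1*2845962 = -1211793 - 2845962 = -4057755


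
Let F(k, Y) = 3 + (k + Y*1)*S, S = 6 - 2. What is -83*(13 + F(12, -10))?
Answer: -1992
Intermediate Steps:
S = 4
F(k, Y) = 3 + 4*Y + 4*k (F(k, Y) = 3 + (k + Y*1)*4 = 3 + (k + Y)*4 = 3 + (Y + k)*4 = 3 + (4*Y + 4*k) = 3 + 4*Y + 4*k)
-83*(13 + F(12, -10)) = -83*(13 + (3 + 4*(-10) + 4*12)) = -83*(13 + (3 - 40 + 48)) = -83*(13 + 11) = -83*24 = -1992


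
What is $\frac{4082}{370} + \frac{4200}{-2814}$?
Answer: $\frac{118247}{12395} \approx 9.5399$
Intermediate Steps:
$\frac{4082}{370} + \frac{4200}{-2814} = 4082 \cdot \frac{1}{370} + 4200 \left(- \frac{1}{2814}\right) = \frac{2041}{185} - \frac{100}{67} = \frac{118247}{12395}$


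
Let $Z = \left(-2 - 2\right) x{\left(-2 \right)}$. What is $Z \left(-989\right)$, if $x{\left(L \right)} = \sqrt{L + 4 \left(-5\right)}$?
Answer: $3956 i \sqrt{22} \approx 18555.0 i$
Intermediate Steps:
$x{\left(L \right)} = \sqrt{-20 + L}$ ($x{\left(L \right)} = \sqrt{L - 20} = \sqrt{-20 + L}$)
$Z = - 4 i \sqrt{22}$ ($Z = \left(-2 - 2\right) \sqrt{-20 - 2} = - 4 \sqrt{-22} = - 4 i \sqrt{22} \approx - 18.762 i$)
$Z \left(-989\right) = - 4 i \sqrt{22} \left(-989\right) = 3956 i \sqrt{22}$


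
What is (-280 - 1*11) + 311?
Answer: 20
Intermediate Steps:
(-280 - 1*11) + 311 = (-280 - 11) + 311 = -291 + 311 = 20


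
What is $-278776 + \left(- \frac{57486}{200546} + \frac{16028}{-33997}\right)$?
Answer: $- \frac{950344722065871}{3408981181} \approx -2.7878 \cdot 10^{5}$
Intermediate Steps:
$-278776 + \left(- \frac{57486}{200546} + \frac{16028}{-33997}\right) = -278776 + \left(\left(-57486\right) \frac{1}{200546} + 16028 \left(- \frac{1}{33997}\right)\right) = -278776 - \frac{2584351415}{3408981181} = - \frac{950344722065871}{3408981181}$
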